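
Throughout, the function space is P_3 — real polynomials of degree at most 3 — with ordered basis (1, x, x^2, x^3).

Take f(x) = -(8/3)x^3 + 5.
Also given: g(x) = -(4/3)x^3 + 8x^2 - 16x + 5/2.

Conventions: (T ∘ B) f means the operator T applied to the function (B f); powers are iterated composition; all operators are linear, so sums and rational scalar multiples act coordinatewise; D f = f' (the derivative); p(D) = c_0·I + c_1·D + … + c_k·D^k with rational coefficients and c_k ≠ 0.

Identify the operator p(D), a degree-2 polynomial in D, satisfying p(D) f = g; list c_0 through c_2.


D^0 f = -(8/3)x^3 + 5
D^1 f = -8x^2
D^2 f = -16x
matching coefficients of g against c_0 f + c_1 Df + … from the top degree down determines the c_i
solution: c_0 = 1/2, c_1 = -1, c_2 = 1

c_0 = 1/2, c_1 = -1, c_2 = 1


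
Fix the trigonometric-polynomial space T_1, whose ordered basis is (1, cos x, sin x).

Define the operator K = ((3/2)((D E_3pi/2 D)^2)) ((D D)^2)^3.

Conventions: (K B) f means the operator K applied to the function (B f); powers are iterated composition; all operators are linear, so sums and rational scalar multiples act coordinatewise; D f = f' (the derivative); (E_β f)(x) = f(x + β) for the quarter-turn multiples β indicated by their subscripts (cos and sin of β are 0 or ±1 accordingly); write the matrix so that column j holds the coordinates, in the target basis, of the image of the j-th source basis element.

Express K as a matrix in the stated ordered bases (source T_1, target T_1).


image of 1: 0
image of cos x: -(3/2)cos x
image of sin x: -(3/2)sin x
each image's coordinates form column j of the matrix

the matrix is [[0, 0, 0]; [0, -3/2, 0]; [0, 0, -3/2]] (rows listed top to bottom)


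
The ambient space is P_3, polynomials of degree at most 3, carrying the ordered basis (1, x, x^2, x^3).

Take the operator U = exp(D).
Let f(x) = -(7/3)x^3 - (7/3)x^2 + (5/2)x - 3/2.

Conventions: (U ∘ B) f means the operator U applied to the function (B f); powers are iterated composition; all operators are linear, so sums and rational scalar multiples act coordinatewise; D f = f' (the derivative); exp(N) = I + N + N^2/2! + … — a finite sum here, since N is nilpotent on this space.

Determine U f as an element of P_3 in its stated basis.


order-1 term: -7x^2 - (14/3)x + 5/2
order-2 term: -7x - 7/3
order-3 term: -7/3
the series for exp(D) f terminates at order 3
exp(D) f = -(7/3)x^3 - (28/3)x^2 - (55/6)x - 11/3

g(x) = -(7/3)x^3 - (28/3)x^2 - (55/6)x - 11/3


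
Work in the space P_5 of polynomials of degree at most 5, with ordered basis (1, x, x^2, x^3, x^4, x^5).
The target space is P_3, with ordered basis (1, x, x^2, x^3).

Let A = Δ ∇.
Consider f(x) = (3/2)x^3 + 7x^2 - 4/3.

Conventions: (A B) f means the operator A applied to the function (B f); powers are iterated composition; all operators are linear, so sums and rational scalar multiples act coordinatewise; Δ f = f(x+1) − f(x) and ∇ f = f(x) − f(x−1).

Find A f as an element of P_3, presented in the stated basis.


∇ f = (9/2)x^2 + (19/2)x - 11/2
Δ ∇ f = 9x + 14

the image equals g(x) = 9x + 14


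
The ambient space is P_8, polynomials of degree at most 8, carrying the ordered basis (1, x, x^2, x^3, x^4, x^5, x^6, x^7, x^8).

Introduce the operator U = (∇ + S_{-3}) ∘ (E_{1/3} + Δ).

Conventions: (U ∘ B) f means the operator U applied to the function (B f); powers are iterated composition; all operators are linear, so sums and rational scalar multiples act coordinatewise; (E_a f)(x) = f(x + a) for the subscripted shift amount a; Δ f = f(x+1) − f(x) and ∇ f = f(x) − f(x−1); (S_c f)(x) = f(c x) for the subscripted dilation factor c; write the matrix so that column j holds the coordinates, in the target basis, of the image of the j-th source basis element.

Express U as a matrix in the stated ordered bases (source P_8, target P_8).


the matrix is [[1, 7/3, 25/9, 37/27, 229/81, 277/243, 2125/729, 2317/2187, 19429/6561]; [0, -3, -6, -5, -100/9, -55/9, -466/27, -1855/243, -5720/243]; [0, 0, 9, 39, 70, 290/3, 1475/9, 5201/27, 8260/27]; [0, 0, 0, -27, -140, -850/3, -1660/3, -24115/27, -122360/81]; [0, 0, 0, 0, 81, 545, 1375, 8855/3, 158410/27]; [0, 0, 0, 0, 0, -243, -1938, -5635, -42280/3]; [0, 0, 0, 0, 0, 0, 729, 6811, 68180/3]; [0, 0, 0, 0, 0, 0, 0, -2187, -23320]; [0, 0, 0, 0, 0, 0, 0, 0, 6561]] (rows listed top to bottom)

image of 1: 1
image of x: -3x + 7/3
image of x^2: 9x^2 - 6x + 25/9
image of x^3: -27x^3 + 39x^2 - 5x + 37/27
image of x^4: 81x^4 - 140x^3 + 70x^2 - (100/9)x + 229/81
image of x^5: -243x^5 + 545x^4 - (850/3)x^3 + (290/3)x^2 - (55/9)x + 277/243
image of x^6: 729x^6 - 1938x^5 + 1375x^4 - (1660/3)x^3 + (1475/9)x^2 - (466/27)x + 2125/729
image of x^7: -2187x^7 + 6811x^6 - 5635x^5 + (8855/3)x^4 - (24115/27)x^3 + (5201/27)x^2 - (1855/243)x + 2317/2187
image of x^8: 6561x^8 - 23320x^7 + (68180/3)x^6 - (42280/3)x^5 + (158410/27)x^4 - (122360/81)x^3 + (8260/27)x^2 - (5720/243)x + 19429/6561
each image's coordinates form column j of the matrix


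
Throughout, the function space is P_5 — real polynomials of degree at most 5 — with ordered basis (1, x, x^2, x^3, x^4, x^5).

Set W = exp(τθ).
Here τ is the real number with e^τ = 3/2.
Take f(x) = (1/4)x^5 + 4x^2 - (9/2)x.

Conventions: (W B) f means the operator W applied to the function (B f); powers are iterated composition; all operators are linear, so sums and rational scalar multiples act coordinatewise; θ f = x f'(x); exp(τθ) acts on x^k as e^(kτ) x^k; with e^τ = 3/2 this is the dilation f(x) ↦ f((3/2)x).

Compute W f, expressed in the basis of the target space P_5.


exp(τθ) x^k = e^(kτ) x^k; with e^τ = 3/2 this sends x^k to (3/2)^k x^k
x ↦ 3/2 x
x^2 ↦ 9/4 x^2
x^5 ↦ 243/32 x^5
applying this coordinatewise to f: exp(τθ) f = (243/128)x^5 + 9x^2 - (27/4)x

the result is g(x) = (243/128)x^5 + 9x^2 - (27/4)x


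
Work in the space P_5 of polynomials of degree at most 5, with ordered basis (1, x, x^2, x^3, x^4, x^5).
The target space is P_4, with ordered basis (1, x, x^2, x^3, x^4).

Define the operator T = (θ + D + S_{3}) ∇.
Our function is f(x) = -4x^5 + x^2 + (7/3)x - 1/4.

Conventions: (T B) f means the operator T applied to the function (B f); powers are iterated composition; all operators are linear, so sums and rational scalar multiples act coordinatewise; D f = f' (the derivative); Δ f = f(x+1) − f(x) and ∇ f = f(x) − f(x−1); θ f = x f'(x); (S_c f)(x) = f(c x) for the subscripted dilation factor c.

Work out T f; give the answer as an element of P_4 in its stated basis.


∇ f = -20x^4 + 40x^3 - 40x^2 + 22x - 8/3
θ ∇ f = -80x^4 + 120x^3 - 80x^2 + 22x
D ∇ f = -80x^3 + 120x^2 - 80x + 22
S_{3} ∇ f = -1620x^4 + 1080x^3 - 360x^2 + 66x - 8/3
(θ + D + S_{3}) ∇ f = -1700x^4 + 1120x^3 - 320x^2 + 8x + 58/3

the image equals g(x) = -1700x^4 + 1120x^3 - 320x^2 + 8x + 58/3


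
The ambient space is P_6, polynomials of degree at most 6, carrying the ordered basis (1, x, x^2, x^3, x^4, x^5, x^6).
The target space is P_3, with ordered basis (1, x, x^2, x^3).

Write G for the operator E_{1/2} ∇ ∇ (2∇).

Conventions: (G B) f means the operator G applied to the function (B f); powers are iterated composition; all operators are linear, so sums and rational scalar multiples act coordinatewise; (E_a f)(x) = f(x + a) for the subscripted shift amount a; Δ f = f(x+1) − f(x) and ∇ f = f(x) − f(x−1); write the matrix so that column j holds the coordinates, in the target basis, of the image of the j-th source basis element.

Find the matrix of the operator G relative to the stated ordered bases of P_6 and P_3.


the matrix is [[0, 0, 0, 12, -48, 150, -420]; [0, 0, 0, 0, 48, -240, 900]; [0, 0, 0, 0, 0, 120, -720]; [0, 0, 0, 0, 0, 0, 240]] (rows listed top to bottom)

image of 1: 0
image of x: 0
image of x^2: 0
image of x^3: 12
image of x^4: 48x - 48
image of x^5: 120x^2 - 240x + 150
image of x^6: 240x^3 - 720x^2 + 900x - 420
each image's coordinates form column j of the matrix


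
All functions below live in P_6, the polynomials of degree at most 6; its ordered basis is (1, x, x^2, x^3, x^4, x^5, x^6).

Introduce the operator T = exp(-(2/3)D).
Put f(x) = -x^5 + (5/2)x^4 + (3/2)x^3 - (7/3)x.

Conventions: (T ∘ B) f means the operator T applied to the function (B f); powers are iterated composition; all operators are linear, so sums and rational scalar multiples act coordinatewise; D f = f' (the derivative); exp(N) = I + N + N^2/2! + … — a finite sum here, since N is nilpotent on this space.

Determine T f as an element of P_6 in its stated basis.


g(x) = -x^5 + (35/6)x^4 - (173/18)x^3 + (179/27)x^2 - (347/81)x + 422/243

order-1 term: (10/3)x^4 - (20/3)x^3 - 3x^2 + 14/9
order-2 term: -(40/9)x^3 + (20/3)x^2 + 2x
order-3 term: (80/27)x^2 - (80/27)x - 4/9
order-4 term: -(80/81)x + 40/81
order-5 term: 32/243
the series for exp(-(2/3)D) f terminates at order 5
exp(-(2/3)D) f = -x^5 + (35/6)x^4 - (173/18)x^3 + (179/27)x^2 - (347/81)x + 422/243


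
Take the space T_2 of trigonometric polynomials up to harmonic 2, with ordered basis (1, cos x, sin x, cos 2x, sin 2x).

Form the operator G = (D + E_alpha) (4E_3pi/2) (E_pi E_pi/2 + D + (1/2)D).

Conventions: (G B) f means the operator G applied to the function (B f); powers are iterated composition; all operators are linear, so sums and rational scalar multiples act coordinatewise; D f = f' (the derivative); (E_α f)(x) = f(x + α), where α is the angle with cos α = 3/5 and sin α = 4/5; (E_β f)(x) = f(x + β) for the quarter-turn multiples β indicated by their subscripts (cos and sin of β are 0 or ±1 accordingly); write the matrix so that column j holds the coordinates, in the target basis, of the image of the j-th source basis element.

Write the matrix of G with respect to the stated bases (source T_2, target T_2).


the matrix is [[4, 0, 0, 0, 0]; [0, 6/5, 18/5, 0, 0]; [0, -18/5, 6/5, 0, 0]; [0, 0, 0, 172/5, 76/5]; [0, 0, 0, -76/5, 172/5]] (rows listed top to bottom)

image of 1: 4
image of cos x: (6/5)cos x - (18/5)sin x
image of sin x: (18/5)cos x + (6/5)sin x
image of cos 2x: (172/5)cos 2x - (76/5)sin 2x
image of sin 2x: (76/5)cos 2x + (172/5)sin 2x
each image's coordinates form column j of the matrix


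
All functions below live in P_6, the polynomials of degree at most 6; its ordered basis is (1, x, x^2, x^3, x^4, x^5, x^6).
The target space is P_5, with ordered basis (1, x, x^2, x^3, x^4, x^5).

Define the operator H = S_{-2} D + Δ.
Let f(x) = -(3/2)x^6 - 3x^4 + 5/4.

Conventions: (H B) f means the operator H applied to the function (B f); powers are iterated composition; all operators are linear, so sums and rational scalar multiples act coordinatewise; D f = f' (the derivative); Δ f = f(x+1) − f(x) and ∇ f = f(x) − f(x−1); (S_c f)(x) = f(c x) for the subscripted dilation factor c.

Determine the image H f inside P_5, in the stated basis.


the result is g(x) = 279x^5 - (45/2)x^4 + 54x^3 - (81/2)x^2 - 21x - 9/2

D f = -9x^5 - 12x^3
S_{-2} D f = 288x^5 + 96x^3
Δ f = -9x^5 - (45/2)x^4 - 42x^3 - (81/2)x^2 - 21x - 9/2
(S_{-2} D + Δ) f = 279x^5 - (45/2)x^4 + 54x^3 - (81/2)x^2 - 21x - 9/2


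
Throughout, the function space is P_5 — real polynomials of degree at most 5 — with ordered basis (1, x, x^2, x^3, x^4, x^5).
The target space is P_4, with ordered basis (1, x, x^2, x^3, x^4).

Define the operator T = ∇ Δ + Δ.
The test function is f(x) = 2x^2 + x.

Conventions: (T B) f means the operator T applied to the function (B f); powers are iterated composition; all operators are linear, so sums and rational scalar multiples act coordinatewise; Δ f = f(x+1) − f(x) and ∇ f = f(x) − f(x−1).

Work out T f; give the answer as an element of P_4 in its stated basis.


Δ f = 4x + 3
∇ Δ f = 4
Δ f = 4x + 3
(∇ Δ + Δ) f = 4x + 7

g(x) = 4x + 7


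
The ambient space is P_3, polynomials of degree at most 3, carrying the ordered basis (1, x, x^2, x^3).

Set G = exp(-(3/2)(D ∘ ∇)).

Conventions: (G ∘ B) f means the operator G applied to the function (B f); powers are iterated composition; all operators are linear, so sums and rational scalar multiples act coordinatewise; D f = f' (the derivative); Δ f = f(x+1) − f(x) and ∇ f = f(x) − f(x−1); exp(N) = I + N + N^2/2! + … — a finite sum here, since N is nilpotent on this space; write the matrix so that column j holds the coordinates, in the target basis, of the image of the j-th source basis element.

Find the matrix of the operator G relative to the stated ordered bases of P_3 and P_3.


image of 1: 1
image of x: x
image of x^2: x^2 - 3
image of x^3: x^3 - 9x + 9/2
each image's coordinates form column j of the matrix

the matrix is [[1, 0, -3, 9/2]; [0, 1, 0, -9]; [0, 0, 1, 0]; [0, 0, 0, 1]] (rows listed top to bottom)


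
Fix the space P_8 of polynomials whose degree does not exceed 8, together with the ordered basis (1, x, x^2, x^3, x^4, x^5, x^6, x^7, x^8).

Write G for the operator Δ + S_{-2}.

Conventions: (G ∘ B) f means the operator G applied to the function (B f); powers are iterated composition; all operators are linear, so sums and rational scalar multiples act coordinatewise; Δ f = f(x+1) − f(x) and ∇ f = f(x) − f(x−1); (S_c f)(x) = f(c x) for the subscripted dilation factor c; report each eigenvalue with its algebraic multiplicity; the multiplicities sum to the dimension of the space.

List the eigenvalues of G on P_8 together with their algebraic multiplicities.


image of 1: 1
image of x: -2x + 1
image of x^2: 4x^2 + 2x + 1
image of x^3: -8x^3 + 3x^2 + 3x + 1
image of x^4: 16x^4 + 4x^3 + 6x^2 + 4x + 1
image of x^5: -32x^5 + 5x^4 + 10x^3 + 10x^2 + 5x + 1
image of x^6: 64x^6 + 6x^5 + 15x^4 + 20x^3 + 15x^2 + 6x + 1
image of x^7: -128x^7 + 7x^6 + 21x^5 + 35x^4 + 35x^3 + 21x^2 + 7x + 1
image of x^8: 256x^8 + 8x^7 + 28x^6 + 56x^5 + 70x^4 + 56x^3 + 28x^2 + 8x + 1
the matrix is upper triangular; its diagonal is (1, -2, 4, -8, 16, -32, 64, -128, 256)
for a triangular matrix the eigenvalues are the diagonal entries, with algebraic multiplicity their repetition count

λ = -128 (multiplicity 1), λ = -32 (multiplicity 1), λ = -8 (multiplicity 1), λ = -2 (multiplicity 1), λ = 1 (multiplicity 1), λ = 4 (multiplicity 1), λ = 16 (multiplicity 1), λ = 64 (multiplicity 1), λ = 256 (multiplicity 1)


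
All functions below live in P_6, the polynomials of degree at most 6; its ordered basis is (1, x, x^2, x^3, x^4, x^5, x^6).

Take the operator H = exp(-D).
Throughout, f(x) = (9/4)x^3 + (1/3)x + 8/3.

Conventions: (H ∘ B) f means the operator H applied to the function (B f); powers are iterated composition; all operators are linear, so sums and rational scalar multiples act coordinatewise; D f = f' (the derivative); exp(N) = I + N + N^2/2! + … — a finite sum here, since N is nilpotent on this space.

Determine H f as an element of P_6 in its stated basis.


the image equals g(x) = (9/4)x^3 - (27/4)x^2 + (85/12)x + 1/12

order-1 term: -(27/4)x^2 - 1/3
order-2 term: (27/4)x
order-3 term: -9/4
the series for exp(-D) f terminates at order 3
exp(-D) f = (9/4)x^3 - (27/4)x^2 + (85/12)x + 1/12


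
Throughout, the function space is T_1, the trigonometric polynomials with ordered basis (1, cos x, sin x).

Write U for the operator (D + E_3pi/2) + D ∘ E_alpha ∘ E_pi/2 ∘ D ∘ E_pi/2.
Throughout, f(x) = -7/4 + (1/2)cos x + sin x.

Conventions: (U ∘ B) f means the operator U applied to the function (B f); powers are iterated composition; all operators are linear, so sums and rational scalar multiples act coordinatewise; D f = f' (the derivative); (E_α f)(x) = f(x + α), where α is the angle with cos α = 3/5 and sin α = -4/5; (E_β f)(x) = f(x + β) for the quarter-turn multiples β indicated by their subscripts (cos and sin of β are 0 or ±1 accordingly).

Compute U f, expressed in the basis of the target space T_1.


g(x) = -7/4 - (1/2)cos x + sin x

D f = cos x - (1/2)sin x
E_3pi/2 f = -7/4 - cos x + (1/2)sin x
(D + E_3pi/2) f = -7/4
E_pi/2 f = -7/4 + cos x - (1/2)sin x
D E_pi/2 f = -(1/2)cos x - sin x
E_pi/2 D E_pi/2 f = -cos x + (1/2)sin x
E_alpha E_pi/2 D E_pi/2 f = -cos x - (1/2)sin x
D (E_alpha ∘ E_pi/2 ∘ D) E_pi/2 f = -(1/2)cos x + sin x
((D + E_3pi/2) + D ∘ E_alpha ∘ E_pi/2 ∘ D ∘ E_pi/2) f = -7/4 - (1/2)cos x + sin x


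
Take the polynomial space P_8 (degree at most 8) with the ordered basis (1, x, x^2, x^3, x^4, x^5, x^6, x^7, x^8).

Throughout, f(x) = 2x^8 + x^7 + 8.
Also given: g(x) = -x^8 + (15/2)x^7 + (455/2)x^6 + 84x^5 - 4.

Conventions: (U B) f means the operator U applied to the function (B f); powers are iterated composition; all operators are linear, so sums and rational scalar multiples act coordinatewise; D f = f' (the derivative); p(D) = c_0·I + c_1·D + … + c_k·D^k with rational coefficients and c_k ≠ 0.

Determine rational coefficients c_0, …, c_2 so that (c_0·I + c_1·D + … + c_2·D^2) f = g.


D^0 f = 2x^8 + x^7 + 8
D^1 f = 16x^7 + 7x^6
D^2 f = 112x^6 + 42x^5
matching coefficients of g against c_0 f + c_1 Df + … from the top degree down determines the c_i
solution: c_0 = -1/2, c_1 = 1/2, c_2 = 2

c_0 = -1/2, c_1 = 1/2, c_2 = 2


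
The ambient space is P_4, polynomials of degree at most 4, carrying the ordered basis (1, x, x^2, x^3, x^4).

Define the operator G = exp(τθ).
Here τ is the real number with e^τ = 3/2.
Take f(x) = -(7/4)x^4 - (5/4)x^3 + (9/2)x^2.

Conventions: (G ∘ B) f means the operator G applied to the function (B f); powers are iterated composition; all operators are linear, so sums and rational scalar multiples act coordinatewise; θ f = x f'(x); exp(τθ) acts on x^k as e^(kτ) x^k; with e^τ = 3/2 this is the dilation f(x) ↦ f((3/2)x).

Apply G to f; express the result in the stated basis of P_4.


g(x) = -(567/64)x^4 - (135/32)x^3 + (81/8)x^2

exp(τθ) x^k = e^(kτ) x^k; with e^τ = 3/2 this sends x^k to (3/2)^k x^k
x^2 ↦ 9/4 x^2
x^3 ↦ 27/8 x^3
x^4 ↦ 81/16 x^4
applying this coordinatewise to f: exp(τθ) f = -(567/64)x^4 - (135/32)x^3 + (81/8)x^2


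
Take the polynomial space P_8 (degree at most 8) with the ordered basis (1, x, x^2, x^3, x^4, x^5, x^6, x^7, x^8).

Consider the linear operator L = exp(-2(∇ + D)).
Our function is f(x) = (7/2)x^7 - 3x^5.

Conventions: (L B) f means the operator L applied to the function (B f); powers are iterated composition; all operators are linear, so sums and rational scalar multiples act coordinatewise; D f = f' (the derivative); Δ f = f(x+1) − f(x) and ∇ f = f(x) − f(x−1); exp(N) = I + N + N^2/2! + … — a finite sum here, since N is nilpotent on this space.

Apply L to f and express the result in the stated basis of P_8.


order-1 term: -98x^6 + 147x^5 - 185x^4 + 185x^3 - 87x^2 + 19x - 1
order-2 term: 1176x^5 - 2940x^4 + 4910x^3 - 5160x^2 + 2966x - 740
order-3 term: -7840x^4 + 23520x^3 - 39240x^2 + 35340x - 13412
order-4 term: 31360x^3 - 94080x^2 + 129440x - 70640
order-5 term: -75264x^2 + 188160x - 153728
order-6 term: 100352x - 150528
order-7 term: -57344
the series for exp(-2(∇ + D)) f terminates at order 7
exp(-2(∇ + D)) f = (7/2)x^7 - 98x^6 + 1320x^5 - 10965x^4 + 59975x^3 - 213831x^2 + 456277x - 446393

the result is g(x) = (7/2)x^7 - 98x^6 + 1320x^5 - 10965x^4 + 59975x^3 - 213831x^2 + 456277x - 446393


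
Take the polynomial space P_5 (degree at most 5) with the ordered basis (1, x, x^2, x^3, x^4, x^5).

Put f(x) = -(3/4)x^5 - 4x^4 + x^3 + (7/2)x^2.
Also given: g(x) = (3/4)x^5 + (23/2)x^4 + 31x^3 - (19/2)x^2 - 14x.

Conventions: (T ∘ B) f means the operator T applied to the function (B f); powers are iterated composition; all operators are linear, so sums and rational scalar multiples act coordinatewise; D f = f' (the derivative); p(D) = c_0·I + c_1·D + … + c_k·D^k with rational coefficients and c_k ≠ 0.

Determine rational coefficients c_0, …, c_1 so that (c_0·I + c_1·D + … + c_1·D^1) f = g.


c_0 = -1, c_1 = -2

D^0 f = -(3/4)x^5 - 4x^4 + x^3 + (7/2)x^2
D^1 f = -(15/4)x^4 - 16x^3 + 3x^2 + 7x
matching coefficients of g against c_0 f + c_1 Df + … from the top degree down determines the c_i
solution: c_0 = -1, c_1 = -2


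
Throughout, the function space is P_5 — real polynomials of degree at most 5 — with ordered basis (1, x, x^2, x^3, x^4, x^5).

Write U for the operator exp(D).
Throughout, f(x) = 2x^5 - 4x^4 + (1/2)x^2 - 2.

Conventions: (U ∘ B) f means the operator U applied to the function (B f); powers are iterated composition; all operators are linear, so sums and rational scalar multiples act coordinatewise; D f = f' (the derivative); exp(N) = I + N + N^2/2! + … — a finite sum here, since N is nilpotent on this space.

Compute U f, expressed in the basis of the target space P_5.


order-1 term: 10x^4 - 16x^3 + x
order-2 term: 20x^3 - 24x^2 + 1/2
order-3 term: 20x^2 - 16x
order-4 term: 10x - 4
order-5 term: 2
the series for exp(D) f terminates at order 5
exp(D) f = 2x^5 + 6x^4 + 4x^3 - (7/2)x^2 - 5x - 7/2

the image equals g(x) = 2x^5 + 6x^4 + 4x^3 - (7/2)x^2 - 5x - 7/2


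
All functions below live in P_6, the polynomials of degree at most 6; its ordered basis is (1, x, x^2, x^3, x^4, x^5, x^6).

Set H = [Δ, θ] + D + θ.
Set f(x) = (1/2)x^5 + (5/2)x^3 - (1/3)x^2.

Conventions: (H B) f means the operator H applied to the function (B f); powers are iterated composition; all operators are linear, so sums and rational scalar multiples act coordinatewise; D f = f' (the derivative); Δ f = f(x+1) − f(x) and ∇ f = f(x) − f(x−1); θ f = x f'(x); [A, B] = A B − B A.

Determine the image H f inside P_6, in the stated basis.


θ f = (5/2)x^5 + (15/2)x^3 - (2/3)x^2
Δ θ f = (25/2)x^4 + 25x^3 + (95/2)x^2 + (101/3)x + 28/3
Δ f = (5/2)x^4 + 5x^3 + (25/2)x^2 + (28/3)x + 8/3
θ Δ f = 10x^4 + 15x^3 + 25x^2 + (28/3)x
[Δ, θ] f = (5/2)x^4 + 10x^3 + (45/2)x^2 + (73/3)x + 28/3
D f = (5/2)x^4 + (15/2)x^2 - (2/3)x
θ f = (5/2)x^5 + (15/2)x^3 - (2/3)x^2
([Δ, θ] + D + θ) f = (5/2)x^5 + 5x^4 + (35/2)x^3 + (88/3)x^2 + (71/3)x + 28/3

the result is g(x) = (5/2)x^5 + 5x^4 + (35/2)x^3 + (88/3)x^2 + (71/3)x + 28/3


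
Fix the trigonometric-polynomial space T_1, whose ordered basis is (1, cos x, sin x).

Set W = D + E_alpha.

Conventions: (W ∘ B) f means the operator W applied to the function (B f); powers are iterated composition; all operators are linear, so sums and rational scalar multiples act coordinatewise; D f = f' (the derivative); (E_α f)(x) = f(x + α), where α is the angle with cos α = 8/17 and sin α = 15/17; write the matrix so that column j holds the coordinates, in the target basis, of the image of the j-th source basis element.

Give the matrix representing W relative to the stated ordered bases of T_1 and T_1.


the matrix is [[1, 0, 0]; [0, 8/17, 32/17]; [0, -32/17, 8/17]] (rows listed top to bottom)

image of 1: 1
image of cos x: (8/17)cos x - (32/17)sin x
image of sin x: (32/17)cos x + (8/17)sin x
each image's coordinates form column j of the matrix


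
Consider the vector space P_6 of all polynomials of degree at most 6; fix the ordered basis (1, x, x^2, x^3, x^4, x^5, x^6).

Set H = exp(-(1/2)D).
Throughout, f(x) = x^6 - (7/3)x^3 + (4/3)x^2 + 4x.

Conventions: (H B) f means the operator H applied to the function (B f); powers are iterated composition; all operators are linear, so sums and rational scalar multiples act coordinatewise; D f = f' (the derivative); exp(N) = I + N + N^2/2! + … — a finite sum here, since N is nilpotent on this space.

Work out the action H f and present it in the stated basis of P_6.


g(x) = x^6 - 3x^5 + (15/4)x^4 - (29/6)x^3 + (277/48)x^2 + (35/48)x - 87/64

order-1 term: -3x^5 + (7/2)x^2 - (4/3)x - 2
order-2 term: (15/4)x^4 - (7/4)x + 1/3
order-3 term: -(5/2)x^3 + 7/24
order-4 term: (15/16)x^2
order-5 term: -(3/16)x
order-6 term: 1/64
the series for exp(-(1/2)D) f terminates at order 6
exp(-(1/2)D) f = x^6 - 3x^5 + (15/4)x^4 - (29/6)x^3 + (277/48)x^2 + (35/48)x - 87/64


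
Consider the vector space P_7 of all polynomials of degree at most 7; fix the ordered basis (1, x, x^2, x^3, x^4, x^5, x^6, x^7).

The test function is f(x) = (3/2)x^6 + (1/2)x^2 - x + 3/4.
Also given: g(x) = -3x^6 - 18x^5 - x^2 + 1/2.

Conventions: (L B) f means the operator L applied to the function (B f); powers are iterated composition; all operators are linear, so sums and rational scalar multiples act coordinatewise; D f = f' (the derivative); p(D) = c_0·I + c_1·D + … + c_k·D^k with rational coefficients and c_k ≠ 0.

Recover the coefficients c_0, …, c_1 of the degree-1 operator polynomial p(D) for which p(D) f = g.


p(D) = -2·I − 2·D, i.e. c_0 = -2, c_1 = -2

D^0 f = (3/2)x^6 + (1/2)x^2 - x + 3/4
D^1 f = 9x^5 + x - 1
matching coefficients of g against c_0 f + c_1 Df + … from the top degree down determines the c_i
solution: c_0 = -2, c_1 = -2


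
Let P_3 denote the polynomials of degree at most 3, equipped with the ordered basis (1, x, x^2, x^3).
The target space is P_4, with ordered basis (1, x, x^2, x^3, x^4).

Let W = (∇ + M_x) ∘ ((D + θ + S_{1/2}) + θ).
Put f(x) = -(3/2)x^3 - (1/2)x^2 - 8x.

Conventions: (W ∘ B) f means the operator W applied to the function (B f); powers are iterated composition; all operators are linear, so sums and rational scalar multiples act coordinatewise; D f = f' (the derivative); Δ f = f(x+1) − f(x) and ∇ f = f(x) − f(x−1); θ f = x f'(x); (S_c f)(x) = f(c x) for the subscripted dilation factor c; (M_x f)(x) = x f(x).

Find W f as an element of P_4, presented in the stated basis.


D f = -(9/2)x^2 - x - 8
θ f = -(9/2)x^3 - x^2 - 8x
S_{1/2} f = -(3/16)x^3 - (1/8)x^2 - 4x
(D + θ + S_{1/2}) f = -(75/16)x^3 - (45/8)x^2 - 13x - 8
θ f = -(9/2)x^3 - x^2 - 8x
((D + θ + S_{1/2}) + θ) f = -(147/16)x^3 - (53/8)x^2 - 21x - 8
∇ ((D + θ + S_{1/2}) + θ) f = -(441/16)x^2 + (229/16)x - 377/16
M_x ((D + θ + S_{1/2}) + θ) f = -(147/16)x^4 - (53/8)x^3 - 21x^2 - 8x
(∇ + M_x) ((D + θ + S_{1/2}) + θ) f = -(147/16)x^4 - (53/8)x^3 - (777/16)x^2 + (101/16)x - 377/16

g(x) = -(147/16)x^4 - (53/8)x^3 - (777/16)x^2 + (101/16)x - 377/16


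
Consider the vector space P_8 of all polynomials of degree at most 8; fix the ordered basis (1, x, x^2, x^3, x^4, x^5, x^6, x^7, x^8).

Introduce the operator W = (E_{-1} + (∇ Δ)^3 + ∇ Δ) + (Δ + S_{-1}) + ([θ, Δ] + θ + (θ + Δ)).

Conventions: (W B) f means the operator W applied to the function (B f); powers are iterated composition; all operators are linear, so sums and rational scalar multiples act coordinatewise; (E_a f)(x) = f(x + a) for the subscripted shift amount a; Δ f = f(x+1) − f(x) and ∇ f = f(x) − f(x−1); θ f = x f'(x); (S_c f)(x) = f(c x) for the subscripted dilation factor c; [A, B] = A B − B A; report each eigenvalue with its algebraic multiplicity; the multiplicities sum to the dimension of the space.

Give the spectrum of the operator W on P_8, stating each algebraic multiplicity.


image of 1: 2
image of x: 2x
image of x^2: 6x^2 + 3
image of x^3: 6x^3 + 9x - 2
image of x^4: 10x^4 + 18x^2 - 8x + 1
image of x^5: 10x^5 + 30x^3 - 20x^2 + 5x - 4
image of x^6: 14x^6 + 45x^4 - 40x^3 + 15x^2 - 24x + 719
image of x^7: 14x^7 + 63x^5 - 70x^4 + 35x^3 - 84x^2 + 5033x - 6
image of x^8: 18x^8 + 84x^6 - 112x^5 + 70x^4 - 224x^3 + 20132x^2 - 48x + 10077
the matrix is upper triangular; its diagonal is (2, 2, 6, 6, 10, 10, 14, 14, 18)
for a triangular matrix the eigenvalues are the diagonal entries, with algebraic multiplicity their repetition count

λ = 2 (multiplicity 2), λ = 6 (multiplicity 2), λ = 10 (multiplicity 2), λ = 14 (multiplicity 2), λ = 18 (multiplicity 1)


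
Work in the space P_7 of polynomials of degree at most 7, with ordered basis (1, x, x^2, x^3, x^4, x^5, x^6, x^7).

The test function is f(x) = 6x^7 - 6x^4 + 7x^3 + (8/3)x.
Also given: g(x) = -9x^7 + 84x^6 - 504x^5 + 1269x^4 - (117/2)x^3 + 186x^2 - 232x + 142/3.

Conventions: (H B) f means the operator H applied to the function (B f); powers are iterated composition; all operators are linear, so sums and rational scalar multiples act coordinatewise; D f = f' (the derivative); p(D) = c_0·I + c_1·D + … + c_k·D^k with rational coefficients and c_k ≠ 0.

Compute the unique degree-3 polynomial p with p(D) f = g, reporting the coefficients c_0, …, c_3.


p(D) = -(3/2)·I + 2·D − 2·D^2 + D^3, i.e. c_0 = -3/2, c_1 = 2, c_2 = -2, c_3 = 1

D^0 f = 6x^7 - 6x^4 + 7x^3 + (8/3)x
D^1 f = 42x^6 - 24x^3 + 21x^2 + 8/3
D^2 f = 252x^5 - 72x^2 + 42x
D^3 f = 1260x^4 - 144x + 42
matching coefficients of g against c_0 f + c_1 Df + … from the top degree down determines the c_i
solution: c_0 = -3/2, c_1 = 2, c_2 = -2, c_3 = 1


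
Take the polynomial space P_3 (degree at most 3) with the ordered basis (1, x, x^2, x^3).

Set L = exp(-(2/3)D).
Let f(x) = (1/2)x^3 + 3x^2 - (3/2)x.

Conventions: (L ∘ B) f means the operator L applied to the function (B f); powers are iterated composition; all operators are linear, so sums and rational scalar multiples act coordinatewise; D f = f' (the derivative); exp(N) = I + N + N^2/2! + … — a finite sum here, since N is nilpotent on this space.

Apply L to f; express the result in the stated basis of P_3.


the result is g(x) = (1/2)x^3 + 2x^2 - (29/6)x + 59/27

order-1 term: -x^2 - 4x + 1
order-2 term: (2/3)x + 4/3
order-3 term: -4/27
the series for exp(-(2/3)D) f terminates at order 3
exp(-(2/3)D) f = (1/2)x^3 + 2x^2 - (29/6)x + 59/27


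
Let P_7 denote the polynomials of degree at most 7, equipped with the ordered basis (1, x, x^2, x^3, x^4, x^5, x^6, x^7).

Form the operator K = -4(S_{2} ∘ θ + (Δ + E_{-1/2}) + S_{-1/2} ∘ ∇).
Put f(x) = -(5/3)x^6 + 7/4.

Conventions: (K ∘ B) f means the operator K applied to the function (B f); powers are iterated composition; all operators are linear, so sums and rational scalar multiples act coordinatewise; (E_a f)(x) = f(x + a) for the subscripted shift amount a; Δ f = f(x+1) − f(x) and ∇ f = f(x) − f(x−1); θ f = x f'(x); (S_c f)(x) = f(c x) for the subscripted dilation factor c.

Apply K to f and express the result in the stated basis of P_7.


θ f = -10x^6
S_{2} θ f = -640x^6
Δ f = -10x^5 - 25x^4 - (100/3)x^3 - 25x^2 - 10x - 5/3
E_{-1/2} f = -(5/3)x^6 + 5x^5 - (25/4)x^4 + (25/6)x^3 - (25/16)x^2 + (5/16)x + 331/192
(Δ + E_{-1/2}) f = -(5/3)x^6 - 5x^5 - (125/4)x^4 - (175/6)x^3 - (425/16)x^2 - (155/16)x + 11/192
∇ f = -10x^5 + 25x^4 - (100/3)x^3 + 25x^2 - 10x + 5/3
S_{-1/2} ∇ f = (5/16)x^5 + (25/16)x^4 + (25/6)x^3 + (25/4)x^2 + 5x + 5/3
(S_{2} ∘ θ + (Δ + E_{-1/2}) + S_{-1/2} ∘ ∇) f = -(1925/3)x^6 - (75/16)x^5 - (475/16)x^4 - 25x^3 - (325/16)x^2 - (75/16)x + 331/192
(-4(S_{2} ∘ θ + (Δ + E_{-1/2}) + S_{-1/2} ∘ ∇)) f = (7700/3)x^6 + (75/4)x^5 + (475/4)x^4 + 100x^3 + (325/4)x^2 + (75/4)x - 331/48

g(x) = (7700/3)x^6 + (75/4)x^5 + (475/4)x^4 + 100x^3 + (325/4)x^2 + (75/4)x - 331/48


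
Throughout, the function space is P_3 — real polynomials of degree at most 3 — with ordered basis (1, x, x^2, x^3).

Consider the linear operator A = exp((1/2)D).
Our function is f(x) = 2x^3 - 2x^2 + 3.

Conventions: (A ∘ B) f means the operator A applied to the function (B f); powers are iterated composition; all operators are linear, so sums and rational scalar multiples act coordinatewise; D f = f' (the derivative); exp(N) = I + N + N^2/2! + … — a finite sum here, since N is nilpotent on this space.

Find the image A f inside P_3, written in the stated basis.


the result is g(x) = 2x^3 + x^2 - (1/2)x + 11/4

order-1 term: 3x^2 - 2x
order-2 term: (3/2)x - 1/2
order-3 term: 1/4
the series for exp((1/2)D) f terminates at order 3
exp((1/2)D) f = 2x^3 + x^2 - (1/2)x + 11/4


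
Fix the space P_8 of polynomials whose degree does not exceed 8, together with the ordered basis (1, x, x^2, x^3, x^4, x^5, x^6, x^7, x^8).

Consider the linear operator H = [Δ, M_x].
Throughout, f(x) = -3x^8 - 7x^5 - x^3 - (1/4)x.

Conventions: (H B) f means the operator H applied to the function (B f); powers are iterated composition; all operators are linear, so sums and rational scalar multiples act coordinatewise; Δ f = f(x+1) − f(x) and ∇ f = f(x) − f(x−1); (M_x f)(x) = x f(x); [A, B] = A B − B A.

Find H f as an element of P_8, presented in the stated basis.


M_x f = -3x^9 - 7x^6 - x^4 - (1/4)x^2
Δ M_x f = -27x^8 - 108x^7 - 252x^6 - 420x^5 - 483x^4 - 396x^3 - 219x^2 - (147/2)x - 45/4
Δ f = -24x^7 - 84x^6 - 168x^5 - 245x^4 - 238x^3 - 157x^2 - 62x - 45/4
M_x Δ f = -24x^8 - 84x^7 - 168x^6 - 245x^5 - 238x^4 - 157x^3 - 62x^2 - (45/4)x
[Δ, M_x] f = -3x^8 - 24x^7 - 84x^6 - 175x^5 - 245x^4 - 239x^3 - 157x^2 - (249/4)x - 45/4

the image equals g(x) = -3x^8 - 24x^7 - 84x^6 - 175x^5 - 245x^4 - 239x^3 - 157x^2 - (249/4)x - 45/4


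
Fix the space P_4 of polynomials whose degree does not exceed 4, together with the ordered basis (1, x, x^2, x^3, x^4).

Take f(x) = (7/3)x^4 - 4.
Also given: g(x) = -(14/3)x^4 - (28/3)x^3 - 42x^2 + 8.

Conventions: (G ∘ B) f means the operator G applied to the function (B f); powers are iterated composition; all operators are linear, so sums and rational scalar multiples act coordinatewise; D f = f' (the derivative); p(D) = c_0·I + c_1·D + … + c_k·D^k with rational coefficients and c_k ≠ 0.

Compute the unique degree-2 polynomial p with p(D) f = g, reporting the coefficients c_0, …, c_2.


D^0 f = (7/3)x^4 - 4
D^1 f = (28/3)x^3
D^2 f = 28x^2
matching coefficients of g against c_0 f + c_1 Df + … from the top degree down determines the c_i
solution: c_0 = -2, c_1 = -1, c_2 = -3/2

p(D) = -2·I − D − (3/2)·D^2, i.e. c_0 = -2, c_1 = -1, c_2 = -3/2


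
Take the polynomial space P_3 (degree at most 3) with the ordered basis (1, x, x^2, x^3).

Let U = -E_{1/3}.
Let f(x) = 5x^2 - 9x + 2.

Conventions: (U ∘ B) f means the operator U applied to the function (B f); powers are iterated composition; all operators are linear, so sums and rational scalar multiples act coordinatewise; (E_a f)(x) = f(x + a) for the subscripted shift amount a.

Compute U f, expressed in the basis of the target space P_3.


E_{1/3} f = 5x^2 - (17/3)x - 4/9
(-E_{1/3}) f = -5x^2 + (17/3)x + 4/9

g(x) = -5x^2 + (17/3)x + 4/9


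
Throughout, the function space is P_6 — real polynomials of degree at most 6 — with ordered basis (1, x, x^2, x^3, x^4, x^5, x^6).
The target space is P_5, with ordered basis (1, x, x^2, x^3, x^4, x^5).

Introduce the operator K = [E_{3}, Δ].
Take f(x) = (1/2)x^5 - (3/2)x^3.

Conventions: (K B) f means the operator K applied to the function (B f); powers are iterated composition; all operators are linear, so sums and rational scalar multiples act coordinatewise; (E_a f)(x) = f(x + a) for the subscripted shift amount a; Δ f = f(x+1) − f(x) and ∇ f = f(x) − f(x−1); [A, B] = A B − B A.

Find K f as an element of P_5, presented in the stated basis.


the result is g(x) = 0

Δ f = (5/2)x^4 + 5x^3 + (1/2)x^2 - 2x - 1
E_{3} Δ f = (5/2)x^4 + 35x^3 + (361/2)x^2 + 406x + 335
E_{3} f = (1/2)x^5 + (15/2)x^4 + (87/2)x^3 + (243/2)x^2 + 162x + 81
Δ E_{3} f = (5/2)x^4 + 35x^3 + (361/2)x^2 + 406x + 335
[E_{3}, Δ] f = 0


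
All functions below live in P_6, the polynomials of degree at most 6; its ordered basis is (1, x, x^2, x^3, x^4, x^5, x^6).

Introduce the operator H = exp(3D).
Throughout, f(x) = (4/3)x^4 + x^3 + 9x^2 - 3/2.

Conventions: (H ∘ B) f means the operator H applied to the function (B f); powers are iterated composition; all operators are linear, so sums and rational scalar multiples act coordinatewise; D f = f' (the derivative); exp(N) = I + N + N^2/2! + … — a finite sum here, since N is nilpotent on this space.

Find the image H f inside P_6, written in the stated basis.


order-1 term: 16x^3 + 9x^2 + 54x
order-2 term: 72x^2 + 27x + 81
order-3 term: 144x + 27
order-4 term: 108
the series for exp(3D) f terminates at order 4
exp(3D) f = (4/3)x^4 + 17x^3 + 90x^2 + 225x + 429/2

the image equals g(x) = (4/3)x^4 + 17x^3 + 90x^2 + 225x + 429/2


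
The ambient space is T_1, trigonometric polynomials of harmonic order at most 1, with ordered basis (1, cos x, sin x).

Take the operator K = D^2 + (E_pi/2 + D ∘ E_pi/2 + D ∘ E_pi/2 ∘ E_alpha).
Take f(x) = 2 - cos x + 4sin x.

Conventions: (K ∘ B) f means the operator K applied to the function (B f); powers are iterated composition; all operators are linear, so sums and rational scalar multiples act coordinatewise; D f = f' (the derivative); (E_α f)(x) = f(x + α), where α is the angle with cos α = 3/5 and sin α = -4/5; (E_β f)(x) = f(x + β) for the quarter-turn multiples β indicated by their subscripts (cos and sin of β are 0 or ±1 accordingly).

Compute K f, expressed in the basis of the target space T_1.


the result is g(x) = 2 + (49/5)cos x - (43/5)sin x

D f = 4cos x + sin x
D D f = cos x - 4sin x
E_pi/2 f = 2 + 4cos x + sin x
E_pi/2 f = 2 + 4cos x + sin x
D E_pi/2 f = cos x - 4sin x
E_alpha f = 2 - (19/5)cos x + (8/5)sin x
E_pi/2 E_alpha f = 2 + (8/5)cos x + (19/5)sin x
D E_pi/2 E_alpha f = (19/5)cos x - (8/5)sin x
(E_pi/2 + D ∘ E_pi/2 + D ∘ E_pi/2 ∘ E_alpha) f = 2 + (44/5)cos x - (23/5)sin x
(D^2 + (E_pi/2 + D ∘ E_pi/2 + D ∘ E_pi/2 ∘ E_alpha)) f = 2 + (49/5)cos x - (43/5)sin x


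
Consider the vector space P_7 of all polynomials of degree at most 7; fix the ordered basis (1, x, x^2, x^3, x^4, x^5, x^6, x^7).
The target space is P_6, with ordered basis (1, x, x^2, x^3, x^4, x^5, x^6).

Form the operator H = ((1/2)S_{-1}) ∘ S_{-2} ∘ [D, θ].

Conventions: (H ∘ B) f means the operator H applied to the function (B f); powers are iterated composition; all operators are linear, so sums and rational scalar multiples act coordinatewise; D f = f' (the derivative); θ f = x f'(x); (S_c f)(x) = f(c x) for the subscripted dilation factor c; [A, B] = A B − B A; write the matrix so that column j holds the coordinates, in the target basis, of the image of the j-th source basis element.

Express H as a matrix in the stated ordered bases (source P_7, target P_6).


the matrix is [[0, 1/2, 0, 0, 0, 0, 0, 0]; [0, 0, 2, 0, 0, 0, 0, 0]; [0, 0, 0, 6, 0, 0, 0, 0]; [0, 0, 0, 0, 16, 0, 0, 0]; [0, 0, 0, 0, 0, 40, 0, 0]; [0, 0, 0, 0, 0, 0, 96, 0]; [0, 0, 0, 0, 0, 0, 0, 224]] (rows listed top to bottom)

image of 1: 0
image of x: 1/2
image of x^2: 2x
image of x^3: 6x^2
image of x^4: 16x^3
image of x^5: 40x^4
image of x^6: 96x^5
image of x^7: 224x^6
each image's coordinates form column j of the matrix


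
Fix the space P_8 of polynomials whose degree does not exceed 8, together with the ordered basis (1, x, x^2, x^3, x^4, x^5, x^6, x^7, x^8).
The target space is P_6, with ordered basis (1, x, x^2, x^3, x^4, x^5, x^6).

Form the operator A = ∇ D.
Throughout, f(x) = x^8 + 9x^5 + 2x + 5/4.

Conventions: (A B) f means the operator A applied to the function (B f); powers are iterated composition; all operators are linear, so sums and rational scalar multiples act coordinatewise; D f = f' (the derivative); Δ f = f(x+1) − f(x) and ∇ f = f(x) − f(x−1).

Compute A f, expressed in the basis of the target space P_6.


D f = 8x^7 + 45x^4 + 2
∇ D f = 56x^6 - 168x^5 + 280x^4 - 100x^3 - 102x^2 + 124x - 37

the result is g(x) = 56x^6 - 168x^5 + 280x^4 - 100x^3 - 102x^2 + 124x - 37


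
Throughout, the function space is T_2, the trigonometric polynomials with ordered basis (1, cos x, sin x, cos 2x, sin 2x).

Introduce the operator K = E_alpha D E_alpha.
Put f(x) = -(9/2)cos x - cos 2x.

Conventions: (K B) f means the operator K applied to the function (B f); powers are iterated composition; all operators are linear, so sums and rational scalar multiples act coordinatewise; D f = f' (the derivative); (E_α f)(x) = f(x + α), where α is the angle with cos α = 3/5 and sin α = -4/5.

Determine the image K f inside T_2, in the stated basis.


g(x) = -(108/25)cos x - (63/50)sin x + (672/625)cos 2x - (1054/625)sin 2x

E_alpha f = -(27/10)cos x - (18/5)sin x + (7/25)cos 2x - (24/25)sin 2x
D E_alpha f = -(18/5)cos x + (27/10)sin x - (48/25)cos 2x - (14/25)sin 2x
E_alpha D E_alpha f = -(108/25)cos x - (63/50)sin x + (672/625)cos 2x - (1054/625)sin 2x


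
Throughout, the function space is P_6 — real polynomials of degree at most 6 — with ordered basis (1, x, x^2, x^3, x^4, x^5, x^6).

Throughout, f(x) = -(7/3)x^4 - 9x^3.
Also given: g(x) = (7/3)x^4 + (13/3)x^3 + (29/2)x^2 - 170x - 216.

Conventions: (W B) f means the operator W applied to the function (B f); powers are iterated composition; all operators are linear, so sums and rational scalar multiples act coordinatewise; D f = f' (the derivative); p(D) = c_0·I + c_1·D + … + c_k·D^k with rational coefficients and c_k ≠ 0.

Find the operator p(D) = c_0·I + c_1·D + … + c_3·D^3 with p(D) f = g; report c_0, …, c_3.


D^0 f = -(7/3)x^4 - 9x^3
D^1 f = -(28/3)x^3 - 27x^2
D^2 f = -28x^2 - 54x
D^3 f = -56x - 54
matching coefficients of g against c_0 f + c_1 Df + … from the top degree down determines the c_i
solution: c_0 = -1, c_1 = 1/2, c_2 = -1, c_3 = 4

c_0 = -1, c_1 = 1/2, c_2 = -1, c_3 = 4
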